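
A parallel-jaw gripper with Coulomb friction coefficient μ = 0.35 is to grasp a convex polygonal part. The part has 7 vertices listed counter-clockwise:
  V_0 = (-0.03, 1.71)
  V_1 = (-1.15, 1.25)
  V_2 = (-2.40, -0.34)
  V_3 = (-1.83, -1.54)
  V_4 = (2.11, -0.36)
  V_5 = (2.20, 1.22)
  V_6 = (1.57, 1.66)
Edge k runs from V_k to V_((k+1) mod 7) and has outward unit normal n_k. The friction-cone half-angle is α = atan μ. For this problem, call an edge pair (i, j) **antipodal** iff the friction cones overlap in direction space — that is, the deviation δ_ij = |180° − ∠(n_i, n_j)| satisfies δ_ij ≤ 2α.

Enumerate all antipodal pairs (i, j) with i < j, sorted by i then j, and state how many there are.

count = 6; pairs: (0,3), (1,3), (1,4), (2,4), (2,5), (3,6)

α = atan 0.35 = 19.29°;  2α = 38.58°
n_0 = (-0.3799, +0.9250)
n_1 = (-0.7861, +0.6180)
n_2 = (-0.9033, -0.4291)
n_3 = (+0.2869, -0.9580)
n_4 = (+0.9984, -0.0569)
n_5 = (+0.5726, +0.8198)
n_6 = (+0.0312, +0.9995)
  (0,1): δ = 150.50°  ·
  (0,2): δ = 86.92°  ·
  (0,3): δ = 5.66°  ✓
  (0,4): δ = 64.41°  ·
  (0,5): δ = 122.74°  ·
  (0,6): δ = 155.88°  ·
  (1,2): δ = 116.42°  ·
  (1,3): δ = 35.15°  ✓
  (1,4): δ = 34.91°  ✓
  (1,5): δ = 93.24°  ·
  (1,6): δ = 126.38°  ·
  (2,3): δ = 98.74°  ·
  (2,4): δ = 28.67°  ✓
  (2,5): δ = 29.66°  ✓
  (2,6): δ = 62.80°  ·
  (3,4): δ = 109.93°  ·
  (3,5): δ = 51.60°  ·
  (3,6): δ = 18.46°  ✓
  (4,5): δ = 121.67°  ·
  (4,6): δ = 88.53°  ·
  (5,6): δ = 146.86°  ·
antipodal pairs: 6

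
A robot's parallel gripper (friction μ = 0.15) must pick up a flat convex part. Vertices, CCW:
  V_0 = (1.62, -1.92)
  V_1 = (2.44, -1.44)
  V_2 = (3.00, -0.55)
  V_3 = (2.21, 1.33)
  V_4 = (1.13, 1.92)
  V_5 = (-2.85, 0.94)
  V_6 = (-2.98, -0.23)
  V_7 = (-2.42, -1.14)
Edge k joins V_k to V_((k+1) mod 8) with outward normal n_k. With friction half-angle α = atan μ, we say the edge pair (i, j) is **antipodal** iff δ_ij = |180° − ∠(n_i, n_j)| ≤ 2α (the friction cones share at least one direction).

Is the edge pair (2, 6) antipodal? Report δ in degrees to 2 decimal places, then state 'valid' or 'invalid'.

α = atan 0.15 = 8.53°;  2α = 17.06°
edge 2: e_2 = (-0.79, +1.88);  n_2 = (+0.9219, +0.3874)
edge 6: e_6 = (+0.56, -0.91);  n_6 = (-0.8517, -0.5241)
∠(n_2, n_6) = 171.19°
δ = |180° − 171.19°| = 8.81°
8.81° ≤ 2α = 17.06°  →  valid

δ = 8.81°, valid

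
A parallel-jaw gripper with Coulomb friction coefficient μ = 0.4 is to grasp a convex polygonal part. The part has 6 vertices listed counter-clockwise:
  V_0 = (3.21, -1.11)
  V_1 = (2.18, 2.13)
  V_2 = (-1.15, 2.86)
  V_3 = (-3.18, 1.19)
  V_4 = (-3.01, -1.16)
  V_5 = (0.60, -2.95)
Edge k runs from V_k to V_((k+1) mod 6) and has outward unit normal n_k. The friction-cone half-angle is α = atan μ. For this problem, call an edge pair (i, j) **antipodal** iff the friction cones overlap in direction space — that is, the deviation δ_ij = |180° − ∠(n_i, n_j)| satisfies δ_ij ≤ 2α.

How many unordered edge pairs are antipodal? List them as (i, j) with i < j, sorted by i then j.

α = atan 0.4 = 21.80°;  2α = 43.60°
n_0 = (+0.9530, +0.3030)
n_1 = (+0.2141, +0.9768)
n_2 = (-0.6353, +0.7723)
n_3 = (-0.9974, -0.0722)
n_4 = (-0.4442, -0.8959)
n_5 = (+0.5762, -0.8173)
  (0,1): δ = 120.00°  ·
  (0,2): δ = 68.19°  ·
  (0,3): δ = 13.50°  ✓
  (0,4): δ = 45.99°  ·
  (0,5): δ = 107.55°  ·
  (1,2): δ = 128.19°  ·
  (1,3): δ = 73.50°  ·
  (1,4): δ = 14.01°  ✓
  (1,5): δ = 47.55°  ·
  (2,3): δ = 125.31°  ·
  (2,4): δ = 65.82°  ·
  (2,5): δ = 4.26°  ✓
  (3,4): δ = 120.51°  ·
  (3,5): δ = 58.95°  ·
  (4,5): δ = 118.44°  ·
antipodal pairs: 3

count = 3; pairs: (0,3), (1,4), (2,5)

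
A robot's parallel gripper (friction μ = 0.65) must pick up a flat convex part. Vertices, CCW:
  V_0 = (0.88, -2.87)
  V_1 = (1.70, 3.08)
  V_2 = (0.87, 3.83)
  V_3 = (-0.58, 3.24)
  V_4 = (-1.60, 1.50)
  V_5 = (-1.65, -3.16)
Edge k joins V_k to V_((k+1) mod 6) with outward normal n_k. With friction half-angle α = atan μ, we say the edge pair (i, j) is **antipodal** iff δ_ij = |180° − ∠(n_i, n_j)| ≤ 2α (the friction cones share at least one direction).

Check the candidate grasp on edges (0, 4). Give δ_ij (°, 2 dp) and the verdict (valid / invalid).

α = atan 0.65 = 33.02°;  2α = 66.05°
edge 0: e_0 = (+0.82, +5.95);  n_0 = (+0.9906, -0.1365)
edge 4: e_4 = (-0.05, -4.66);  n_4 = (-0.9999, +0.0107)
∠(n_0, n_4) = 172.77°
δ = |180° − 172.77°| = 7.23°
7.23° ≤ 2α = 66.05°  →  valid

δ = 7.23°, valid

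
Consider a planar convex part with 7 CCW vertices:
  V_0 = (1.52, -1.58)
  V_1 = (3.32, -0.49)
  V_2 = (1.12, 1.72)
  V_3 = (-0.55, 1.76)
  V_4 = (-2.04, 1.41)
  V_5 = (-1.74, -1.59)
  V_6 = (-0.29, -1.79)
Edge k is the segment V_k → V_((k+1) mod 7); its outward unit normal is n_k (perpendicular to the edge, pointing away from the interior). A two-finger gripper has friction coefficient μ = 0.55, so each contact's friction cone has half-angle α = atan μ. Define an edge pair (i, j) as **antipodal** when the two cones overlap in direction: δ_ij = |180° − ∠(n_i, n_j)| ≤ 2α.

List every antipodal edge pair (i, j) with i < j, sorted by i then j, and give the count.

α = atan 0.55 = 28.81°;  2α = 57.62°
n_0 = (+0.5180, -0.8554)
n_1 = (+0.7087, +0.7055)
n_2 = (+0.0239, +0.9997)
n_3 = (-0.2287, +0.9735)
n_4 = (-0.9950, -0.0995)
n_5 = (-0.1366, -0.9906)
n_6 = (+0.1152, -0.9933)
  (0,1): δ = 76.33°  ·
  (0,2): δ = 32.57°  ✓
  (0,3): δ = 17.98°  ✓
  (0,4): δ = 64.51°  ·
  (0,5): δ = 140.95°  ·
  (0,6): δ = 155.42°  ·
  (1,2): δ = 136.24°  ·
  (1,3): δ = 121.65°  ·
  (1,4): δ = 39.16°  ✓
  (1,5): δ = 37.28°  ✓
  (1,6): δ = 51.75°  ✓
  (2,3): δ = 165.41°  ·
  (2,4): δ = 82.92°  ·
  (2,5): δ = 6.48°  ✓
  (2,6): δ = 7.99°  ✓
  (3,4): δ = 97.51°  ·
  (3,5): δ = 21.07°  ✓
  (3,6): δ = 6.60°  ✓
  (4,5): δ = 103.56°  ·
  (4,6): δ = 89.09°  ·
  (5,6): δ = 165.53°  ·
antipodal pairs: 9

count = 9; pairs: (0,2), (0,3), (1,4), (1,5), (1,6), (2,5), (2,6), (3,5), (3,6)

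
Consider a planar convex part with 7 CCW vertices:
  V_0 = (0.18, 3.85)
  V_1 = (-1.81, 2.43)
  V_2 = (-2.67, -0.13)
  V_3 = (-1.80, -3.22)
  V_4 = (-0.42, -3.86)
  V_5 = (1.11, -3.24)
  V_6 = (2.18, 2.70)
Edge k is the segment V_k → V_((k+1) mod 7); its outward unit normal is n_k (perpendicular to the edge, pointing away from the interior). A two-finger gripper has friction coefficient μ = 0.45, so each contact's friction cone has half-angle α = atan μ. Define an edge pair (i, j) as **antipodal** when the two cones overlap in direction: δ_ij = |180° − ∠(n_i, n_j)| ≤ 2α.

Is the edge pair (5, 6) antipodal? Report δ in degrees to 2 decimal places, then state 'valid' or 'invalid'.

α = atan 0.45 = 24.23°;  2α = 48.46°
edge 5: e_5 = (+1.07, +5.94);  n_5 = (+0.9842, -0.1773)
edge 6: e_6 = (-2.00, +1.15);  n_6 = (+0.4985, +0.8669)
∠(n_5, n_6) = 70.31°
δ = |180° − 70.31°| = 109.69°
109.69° > 2α = 48.46°  →  invalid

δ = 109.69°, invalid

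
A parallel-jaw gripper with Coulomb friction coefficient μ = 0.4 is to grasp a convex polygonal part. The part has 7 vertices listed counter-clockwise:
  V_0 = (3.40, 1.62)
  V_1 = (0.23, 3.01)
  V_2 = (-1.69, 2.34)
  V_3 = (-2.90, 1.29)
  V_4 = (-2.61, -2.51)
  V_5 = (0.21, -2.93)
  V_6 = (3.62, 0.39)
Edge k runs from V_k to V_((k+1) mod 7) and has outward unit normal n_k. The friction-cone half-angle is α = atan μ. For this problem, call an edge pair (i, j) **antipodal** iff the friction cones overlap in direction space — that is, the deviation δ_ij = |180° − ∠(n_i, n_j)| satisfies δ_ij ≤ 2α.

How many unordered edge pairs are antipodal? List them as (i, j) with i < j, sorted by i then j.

α = atan 0.4 = 21.80°;  2α = 43.60°
n_0 = (+0.4016, +0.9158)
n_1 = (-0.3295, +0.9442)
n_2 = (-0.6554, +0.7553)
n_3 = (-0.9971, -0.0761)
n_4 = (-0.1473, -0.9891)
n_5 = (+0.6976, -0.7165)
n_6 = (+0.9844, +0.1761)
  (0,1): δ = 137.09°  ·
  (0,2): δ = 115.37°  ·
  (0,3): δ = 61.96°  ·
  (0,4): δ = 15.21°  ✓
  (0,5): δ = 67.91°  ·
  (0,6): δ = 123.82°  ·
  (1,2): δ = 158.29°  ·
  (1,3): δ = 104.87°  ·
  (1,4): δ = 27.71°  ✓
  (1,5): δ = 25.00°  ✓
  (1,6): δ = 80.90°  ·
  (2,3): δ = 126.59°  ·
  (2,4): δ = 49.42°  ·
  (2,5): δ = 3.28°  ✓
  (2,6): δ = 59.19°  ·
  (3,4): δ = 102.84°  ·
  (3,5): δ = 50.13°  ·
  (3,6): δ = 5.78°  ✓
  (4,5): δ = 127.30°  ·
  (4,6): δ = 71.39°  ·
  (5,6): δ = 124.09°  ·
antipodal pairs: 5

count = 5; pairs: (0,4), (1,4), (1,5), (2,5), (3,6)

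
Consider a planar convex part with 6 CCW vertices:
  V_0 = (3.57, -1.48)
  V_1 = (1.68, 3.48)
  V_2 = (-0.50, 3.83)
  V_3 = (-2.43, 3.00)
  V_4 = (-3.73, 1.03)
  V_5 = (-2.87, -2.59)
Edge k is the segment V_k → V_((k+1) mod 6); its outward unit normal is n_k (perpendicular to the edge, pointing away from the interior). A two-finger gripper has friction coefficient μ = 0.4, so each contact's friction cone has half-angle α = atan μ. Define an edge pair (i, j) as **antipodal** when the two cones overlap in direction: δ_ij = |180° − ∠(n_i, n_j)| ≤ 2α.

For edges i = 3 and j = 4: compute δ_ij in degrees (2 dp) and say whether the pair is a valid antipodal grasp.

α = atan 0.4 = 21.80°;  2α = 43.60°
edge 3: e_3 = (-1.30, -1.97);  n_3 = (-0.8346, +0.5508)
edge 4: e_4 = (+0.86, -3.62);  n_4 = (-0.9729, -0.2311)
∠(n_3, n_4) = 46.78°
δ = |180° − 46.78°| = 133.22°
133.22° > 2α = 43.60°  →  invalid

δ = 133.22°, invalid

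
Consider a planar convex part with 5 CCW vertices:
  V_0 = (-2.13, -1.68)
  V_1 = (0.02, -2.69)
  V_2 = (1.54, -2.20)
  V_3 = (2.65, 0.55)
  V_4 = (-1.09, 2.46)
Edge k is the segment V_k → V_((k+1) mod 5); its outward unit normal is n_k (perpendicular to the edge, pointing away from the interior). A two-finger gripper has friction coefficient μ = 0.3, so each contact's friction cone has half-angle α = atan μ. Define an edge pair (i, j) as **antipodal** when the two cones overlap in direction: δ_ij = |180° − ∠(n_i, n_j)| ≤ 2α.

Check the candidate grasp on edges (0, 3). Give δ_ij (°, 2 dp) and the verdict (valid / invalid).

α = atan 0.3 = 16.70°;  2α = 33.40°
edge 0: e_0 = (+2.15, -1.01);  n_0 = (-0.4252, -0.9051)
edge 3: e_3 = (-3.74, +1.91);  n_3 = (+0.4548, +0.8906)
∠(n_0, n_3) = 178.11°
δ = |180° − 178.11°| = 1.89°
1.89° ≤ 2α = 33.40°  →  valid

δ = 1.89°, valid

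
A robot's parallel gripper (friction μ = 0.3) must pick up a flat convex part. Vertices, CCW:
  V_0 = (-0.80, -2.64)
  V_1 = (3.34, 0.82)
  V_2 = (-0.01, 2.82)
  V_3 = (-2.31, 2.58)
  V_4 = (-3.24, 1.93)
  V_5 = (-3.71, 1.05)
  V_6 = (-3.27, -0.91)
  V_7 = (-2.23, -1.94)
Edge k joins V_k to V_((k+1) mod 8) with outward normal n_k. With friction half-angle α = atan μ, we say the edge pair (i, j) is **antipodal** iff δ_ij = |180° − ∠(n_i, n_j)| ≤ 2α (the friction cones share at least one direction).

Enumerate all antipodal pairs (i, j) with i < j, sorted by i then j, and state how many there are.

α = atan 0.3 = 16.70°;  2α = 33.40°
n_0 = (+0.6413, -0.7673)
n_1 = (+0.5126, +0.8586)
n_2 = (-0.1038, +0.9946)
n_3 = (-0.5729, +0.8196)
n_4 = (-0.8821, +0.4711)
n_5 = (-0.9757, -0.2190)
n_6 = (-0.7037, -0.7105)
n_7 = (-0.4397, -0.8982)
  (0,1): δ = 70.72°  ·
  (0,2): δ = 33.93°  ·
  (0,3): δ = 4.94°  ✓
  (0,4): δ = 22.01°  ✓
  (0,5): δ = 62.77°  ·
  (0,6): δ = 95.39°  ·
  (0,7): δ = 114.03°  ·
  (1,2): δ = 143.21°  ·
  (1,3): δ = 114.21°  ·
  (1,4): δ = 87.27°  ·
  (1,5): δ = 46.51°  ·
  (1,6): δ = 13.89°  ✓
  (1,7): δ = 4.76°  ✓
  (2,3): δ = 151.01°  ·
  (2,4): δ = 124.06°  ·
  (2,5): δ = 83.30°  ·
  (2,6): δ = 50.68°  ·
  (2,7): δ = 32.04°  ✓
  (3,4): δ = 153.06°  ·
  (3,5): δ = 112.30°  ·
  (3,6): δ = 79.67°  ·
  (3,7): δ = 61.03°  ·
  (4,5): δ = 139.24°  ·
  (4,6): δ = 106.62°  ·
  (4,7): δ = 87.98°  ·
  (5,6): δ = 147.38°  ·
  (5,7): δ = 128.73°  ·
  (6,7): δ = 161.36°  ·
antipodal pairs: 5

count = 5; pairs: (0,3), (0,4), (1,6), (1,7), (2,7)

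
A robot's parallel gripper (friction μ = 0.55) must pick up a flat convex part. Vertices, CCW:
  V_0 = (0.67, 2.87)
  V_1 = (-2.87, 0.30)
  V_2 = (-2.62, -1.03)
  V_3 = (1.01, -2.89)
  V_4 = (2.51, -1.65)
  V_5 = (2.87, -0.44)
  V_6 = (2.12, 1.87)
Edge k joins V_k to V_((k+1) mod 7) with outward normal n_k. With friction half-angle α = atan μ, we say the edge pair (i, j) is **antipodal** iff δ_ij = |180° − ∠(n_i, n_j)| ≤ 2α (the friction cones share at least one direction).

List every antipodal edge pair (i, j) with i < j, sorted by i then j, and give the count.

α = atan 0.55 = 28.81°;  2α = 57.62°
n_0 = (-0.5875, +0.8092)
n_1 = (-0.9828, -0.1847)
n_2 = (-0.4560, -0.8900)
n_3 = (+0.6371, -0.7707)
n_4 = (+0.9585, -0.2852)
n_5 = (+0.9511, +0.3088)
n_6 = (+0.5677, +0.8232)
  (0,1): δ = 115.33°  ·
  (0,2): δ = 63.11°  ·
  (0,3): δ = 3.60°  ✓
  (0,4): δ = 37.45°  ✓
  (0,5): δ = 72.01°  ·
  (0,6): δ = 109.43°  ·
  (1,2): δ = 127.78°  ·
  (1,3): δ = 61.07°  ·
  (1,4): δ = 27.21°  ✓
  (1,5): δ = 7.34°  ✓
  (1,6): δ = 44.76°  ✓
  (2,3): δ = 113.29°  ·
  (2,4): δ = 79.44°  ·
  (2,5): δ = 44.88°  ✓
  (2,6): δ = 7.46°  ✓
  (3,4): δ = 146.15°  ·
  (3,5): δ = 111.59°  ·
  (3,6): δ = 74.17°  ·
  (4,5): δ = 145.44°  ·
  (4,6): δ = 108.02°  ·
  (5,6): δ = 142.58°  ·
antipodal pairs: 7

count = 7; pairs: (0,3), (0,4), (1,4), (1,5), (1,6), (2,5), (2,6)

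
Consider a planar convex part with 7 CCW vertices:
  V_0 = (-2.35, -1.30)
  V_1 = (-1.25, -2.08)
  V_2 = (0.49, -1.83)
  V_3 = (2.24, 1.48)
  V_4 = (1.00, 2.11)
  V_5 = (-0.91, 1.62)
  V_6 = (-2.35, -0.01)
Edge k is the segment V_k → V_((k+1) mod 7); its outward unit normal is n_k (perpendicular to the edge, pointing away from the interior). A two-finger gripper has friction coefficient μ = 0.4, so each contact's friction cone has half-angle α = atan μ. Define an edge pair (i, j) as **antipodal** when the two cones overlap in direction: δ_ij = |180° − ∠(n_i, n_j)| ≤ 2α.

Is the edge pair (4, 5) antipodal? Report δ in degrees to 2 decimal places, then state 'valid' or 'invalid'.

α = atan 0.4 = 21.80°;  2α = 43.60°
edge 4: e_4 = (-1.91, -0.49);  n_4 = (-0.2485, +0.9686)
edge 5: e_5 = (-1.44, -1.63);  n_5 = (-0.7494, +0.6621)
∠(n_4, n_5) = 34.15°
δ = |180° − 34.15°| = 145.85°
145.85° > 2α = 43.60°  →  invalid

δ = 145.85°, invalid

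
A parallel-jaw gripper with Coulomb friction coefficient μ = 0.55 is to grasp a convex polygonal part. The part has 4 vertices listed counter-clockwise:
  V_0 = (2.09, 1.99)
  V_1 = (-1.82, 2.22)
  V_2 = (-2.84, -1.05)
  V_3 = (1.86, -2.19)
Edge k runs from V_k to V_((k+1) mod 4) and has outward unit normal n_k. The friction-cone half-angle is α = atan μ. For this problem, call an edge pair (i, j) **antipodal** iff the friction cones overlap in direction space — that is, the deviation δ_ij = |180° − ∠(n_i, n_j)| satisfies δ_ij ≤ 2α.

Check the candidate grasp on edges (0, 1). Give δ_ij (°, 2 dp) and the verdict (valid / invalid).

α = atan 0.55 = 28.81°;  2α = 57.62°
edge 0: e_0 = (-3.91, +0.23);  n_0 = (+0.0587, +0.9983)
edge 1: e_1 = (-1.02, -3.27);  n_1 = (-0.9546, +0.2978)
∠(n_0, n_1) = 76.04°
δ = |180° − 76.04°| = 103.96°
103.96° > 2α = 57.62°  →  invalid

δ = 103.96°, invalid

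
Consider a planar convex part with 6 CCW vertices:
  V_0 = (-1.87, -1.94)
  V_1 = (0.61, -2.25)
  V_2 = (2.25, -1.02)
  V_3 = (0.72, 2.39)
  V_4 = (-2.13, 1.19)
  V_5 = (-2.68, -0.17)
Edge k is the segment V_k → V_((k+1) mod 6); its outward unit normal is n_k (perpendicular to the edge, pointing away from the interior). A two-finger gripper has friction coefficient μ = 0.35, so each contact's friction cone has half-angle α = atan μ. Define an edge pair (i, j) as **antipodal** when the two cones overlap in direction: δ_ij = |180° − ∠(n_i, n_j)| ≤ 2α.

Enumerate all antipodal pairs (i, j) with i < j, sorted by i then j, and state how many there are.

α = atan 0.35 = 19.29°;  2α = 38.58°
n_0 = (-0.1240, -0.9923)
n_1 = (+0.6000, -0.8000)
n_2 = (+0.9124, +0.4094)
n_3 = (-0.3881, +0.9216)
n_4 = (-0.9271, +0.3749)
n_5 = (-0.9093, -0.4161)
  (0,1): δ = 136.01°  ·
  (0,2): δ = 58.71°  ·
  (0,3): δ = 29.96°  ✓
  (0,4): δ = 75.11°  ·
  (0,5): δ = 121.72°  ·
  (1,2): δ = 102.71°  ·
  (1,3): δ = 14.04°  ✓
  (1,4): δ = 31.11°  ✓
  (1,5): δ = 77.72°  ·
  (2,3): δ = 91.33°  ·
  (2,4): δ = 46.18°  ·
  (2,5): δ = 0.43°  ✓
  (3,4): δ = 134.85°  ·
  (3,5): δ = 88.24°  ·
  (4,5): δ = 133.39°  ·
antipodal pairs: 4

count = 4; pairs: (0,3), (1,3), (1,4), (2,5)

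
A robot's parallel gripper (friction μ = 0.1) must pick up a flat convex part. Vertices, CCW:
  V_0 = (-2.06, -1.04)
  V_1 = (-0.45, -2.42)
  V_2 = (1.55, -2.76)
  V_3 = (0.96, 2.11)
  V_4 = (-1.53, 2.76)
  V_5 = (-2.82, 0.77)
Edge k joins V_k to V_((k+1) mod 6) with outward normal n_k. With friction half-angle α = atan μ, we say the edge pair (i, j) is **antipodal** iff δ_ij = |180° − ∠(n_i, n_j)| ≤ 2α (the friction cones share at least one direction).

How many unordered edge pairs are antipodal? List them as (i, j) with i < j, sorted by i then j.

count = 1; pairs: (1,3)

α = atan 0.1 = 5.71°;  2α = 11.42°
n_0 = (-0.6508, -0.7593)
n_1 = (-0.1676, -0.9859)
n_2 = (+0.9927, +0.1203)
n_3 = (+0.2526, +0.9676)
n_4 = (-0.8391, +0.5440)
n_5 = (-0.9220, -0.3871)
  (0,1): δ = 149.05°  ·
  (0,2): δ = 42.49°  ·
  (0,3): δ = 25.97°  ·
  (0,4): δ = 97.65°  ·
  (0,5): δ = 153.38°  ·
  (1,2): δ = 73.44°  ·
  (1,3): δ = 4.98°  ✓
  (1,4): δ = 66.70°  ·
  (1,5): δ = 122.43°  ·
  (2,3): δ = 111.54°  ·
  (2,4): δ = 39.86°  ·
  (2,5): δ = 15.87°  ·
  (3,4): δ = 108.32°  ·
  (3,5): δ = 52.59°  ·
  (4,5): δ = 124.27°  ·
antipodal pairs: 1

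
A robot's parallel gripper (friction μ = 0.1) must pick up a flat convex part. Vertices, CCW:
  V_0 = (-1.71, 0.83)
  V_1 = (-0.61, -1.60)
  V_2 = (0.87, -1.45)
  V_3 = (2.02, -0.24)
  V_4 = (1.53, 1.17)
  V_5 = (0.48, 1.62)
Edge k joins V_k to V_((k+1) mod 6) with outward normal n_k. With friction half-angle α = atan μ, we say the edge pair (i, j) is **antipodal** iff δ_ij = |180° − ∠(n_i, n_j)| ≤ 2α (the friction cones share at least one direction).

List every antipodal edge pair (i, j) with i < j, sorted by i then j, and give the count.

count = 1; pairs: (0,3)

α = atan 0.1 = 5.71°;  2α = 11.42°
n_0 = (-0.9110, -0.4124)
n_1 = (+0.1008, -0.9949)
n_2 = (+0.7248, -0.6889)
n_3 = (+0.9446, +0.3283)
n_4 = (+0.3939, +0.9191)
n_5 = (-0.3393, +0.9407)
  (0,1): δ = 108.57°  ·
  (0,2): δ = 67.90°  ·
  (0,3): δ = 5.19°  ✓
  (0,4): δ = 42.45°  ·
  (0,5): δ = 85.48°  ·
  (1,2): δ = 139.33°  ·
  (1,3): δ = 76.62°  ·
  (1,4): δ = 28.99°  ·
  (1,5): δ = 14.05°  ·
  (2,3): δ = 117.29°  ·
  (2,4): δ = 69.65°  ·
  (2,5): δ = 26.62°  ·
  (3,4): δ = 132.36°  ·
  (3,5): δ = 89.33°  ·
  (4,5): δ = 136.97°  ·
antipodal pairs: 1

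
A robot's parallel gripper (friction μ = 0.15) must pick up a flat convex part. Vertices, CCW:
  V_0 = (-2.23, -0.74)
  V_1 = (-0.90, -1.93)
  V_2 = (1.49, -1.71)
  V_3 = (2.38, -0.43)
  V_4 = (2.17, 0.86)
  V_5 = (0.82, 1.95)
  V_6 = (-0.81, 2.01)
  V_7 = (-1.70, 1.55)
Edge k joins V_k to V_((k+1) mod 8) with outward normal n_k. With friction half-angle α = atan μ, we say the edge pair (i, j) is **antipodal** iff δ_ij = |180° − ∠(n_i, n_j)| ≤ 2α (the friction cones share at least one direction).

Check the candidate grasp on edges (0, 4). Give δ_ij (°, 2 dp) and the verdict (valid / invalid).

α = atan 0.15 = 8.53°;  2α = 17.06°
edge 0: e_0 = (+1.33, -1.19);  n_0 = (-0.6668, -0.7452)
edge 4: e_4 = (-1.35, +1.09);  n_4 = (+0.6282, +0.7780)
∠(n_0, n_4) = 177.10°
δ = |180° − 177.10°| = 2.90°
2.90° ≤ 2α = 17.06°  →  valid

δ = 2.90°, valid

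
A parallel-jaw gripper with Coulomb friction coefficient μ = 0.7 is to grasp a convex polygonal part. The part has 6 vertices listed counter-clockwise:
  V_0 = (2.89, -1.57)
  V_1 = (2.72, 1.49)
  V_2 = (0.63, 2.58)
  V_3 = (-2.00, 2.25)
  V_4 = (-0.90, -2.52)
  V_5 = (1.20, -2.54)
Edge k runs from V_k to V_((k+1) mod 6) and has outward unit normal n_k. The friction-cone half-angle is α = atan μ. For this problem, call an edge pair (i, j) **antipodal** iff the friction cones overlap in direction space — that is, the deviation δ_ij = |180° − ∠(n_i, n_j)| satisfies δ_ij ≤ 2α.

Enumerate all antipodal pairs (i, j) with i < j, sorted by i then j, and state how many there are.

count = 6; pairs: (0,3), (1,3), (1,4), (1,5), (2,4), (2,5)

α = atan 0.7 = 34.99°;  2α = 69.98°
n_0 = (+0.9985, +0.0555)
n_1 = (+0.4624, +0.8867)
n_2 = (-0.1245, +0.9922)
n_3 = (-0.9744, -0.2247)
n_4 = (-0.0095, -1.0000)
n_5 = (+0.4978, -0.8673)
  (0,1): δ = 120.72°  ·
  (0,2): δ = 86.03°  ·
  (0,3): δ = 9.81°  ✓
  (0,4): δ = 86.27°  ·
  (0,5): δ = 116.67°  ·
  (1,2): δ = 145.30°  ·
  (1,3): δ = 49.47°  ✓
  (1,4): δ = 27.00°  ✓
  (1,5): δ = 57.40°  ✓
  (2,3): δ = 84.17°  ·
  (2,4): δ = 7.70°  ✓
  (2,5): δ = 22.70°  ✓
  (3,4): δ = 103.53°  ·
  (3,5): δ = 73.13°  ·
  (4,5): δ = 149.60°  ·
antipodal pairs: 6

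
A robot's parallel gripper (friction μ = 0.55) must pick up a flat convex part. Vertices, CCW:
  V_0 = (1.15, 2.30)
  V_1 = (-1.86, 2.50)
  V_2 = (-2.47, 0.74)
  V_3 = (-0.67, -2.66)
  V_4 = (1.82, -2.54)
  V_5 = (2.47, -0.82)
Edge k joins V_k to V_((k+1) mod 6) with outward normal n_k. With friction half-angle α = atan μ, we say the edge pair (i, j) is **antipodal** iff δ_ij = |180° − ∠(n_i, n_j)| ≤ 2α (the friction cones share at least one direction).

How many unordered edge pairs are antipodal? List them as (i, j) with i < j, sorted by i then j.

α = atan 0.55 = 28.81°;  2α = 57.62°
n_0 = (+0.0663, +0.9978)
n_1 = (-0.9449, +0.3275)
n_2 = (-0.8838, -0.4679)
n_3 = (+0.0481, -0.9988)
n_4 = (+0.9354, -0.3535)
n_5 = (+0.9210, +0.3896)
  (0,1): δ = 105.31°  ·
  (0,2): δ = 58.30°  ·
  (0,3): δ = 6.56°  ✓
  (0,4): δ = 73.10°  ·
  (0,5): δ = 116.73°  ·
  (1,2): δ = 132.99°  ·
  (1,3): δ = 68.13°  ·
  (1,4): δ = 1.59°  ✓
  (1,5): δ = 42.05°  ✓
  (2,3): δ = 115.14°  ·
  (2,4): δ = 48.60°  ✓
  (2,5): δ = 4.97°  ✓
  (3,4): δ = 113.46°  ·
  (3,5): δ = 69.83°  ·
  (4,5): δ = 136.37°  ·
antipodal pairs: 5

count = 5; pairs: (0,3), (1,4), (1,5), (2,4), (2,5)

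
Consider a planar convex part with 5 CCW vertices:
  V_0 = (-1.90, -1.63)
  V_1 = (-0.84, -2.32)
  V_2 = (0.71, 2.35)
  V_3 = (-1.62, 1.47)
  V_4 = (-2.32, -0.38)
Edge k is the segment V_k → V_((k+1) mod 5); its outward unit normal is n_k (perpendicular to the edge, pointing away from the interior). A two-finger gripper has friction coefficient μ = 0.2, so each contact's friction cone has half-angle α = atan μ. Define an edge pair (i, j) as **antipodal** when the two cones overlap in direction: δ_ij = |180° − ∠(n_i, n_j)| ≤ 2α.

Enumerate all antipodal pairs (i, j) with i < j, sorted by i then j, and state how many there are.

count = 1; pairs: (1,3)

α = atan 0.2 = 11.31°;  2α = 22.62°
n_0 = (-0.5455, -0.8381)
n_1 = (+0.9491, -0.3150)
n_2 = (-0.3533, +0.9355)
n_3 = (-0.9353, +0.3539)
n_4 = (-0.9479, -0.3185)
  (0,1): δ = 75.30°  ·
  (0,2): δ = 53.75°  ·
  (0,3): δ = 102.34°  ·
  (0,4): δ = 141.63°  ·
  (1,2): δ = 50.95°  ·
  (1,3): δ = 2.36°  ✓
  (1,4): δ = 36.93°  ·
  (2,3): δ = 131.42°  ·
  (2,4): δ = 92.12°  ·
  (3,4): δ = 140.70°  ·
antipodal pairs: 1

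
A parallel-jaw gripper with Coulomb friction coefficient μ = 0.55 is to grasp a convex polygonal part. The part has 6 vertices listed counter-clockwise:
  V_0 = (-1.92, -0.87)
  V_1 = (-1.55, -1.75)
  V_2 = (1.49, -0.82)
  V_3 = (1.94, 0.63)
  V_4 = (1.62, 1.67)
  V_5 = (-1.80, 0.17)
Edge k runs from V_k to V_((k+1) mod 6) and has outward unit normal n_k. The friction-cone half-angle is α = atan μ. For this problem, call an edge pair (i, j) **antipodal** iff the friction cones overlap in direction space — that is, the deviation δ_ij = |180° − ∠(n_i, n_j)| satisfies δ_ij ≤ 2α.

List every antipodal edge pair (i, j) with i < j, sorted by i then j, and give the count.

α = atan 0.55 = 28.81°;  2α = 57.62°
n_0 = (-0.9218, -0.3876)
n_1 = (+0.2925, -0.9563)
n_2 = (+0.9551, -0.2964)
n_3 = (+0.9558, +0.2941)
n_4 = (-0.4017, +0.9158)
n_5 = (-0.9934, +0.1146)
  (0,1): δ = 95.79°  ·
  (0,2): δ = 40.05°  ✓
  (0,3): δ = 5.70°  ✓
  (0,4): δ = 90.88°  ·
  (0,5): δ = 150.61°  ·
  (1,2): δ = 124.25°  ·
  (1,3): δ = 89.91°  ·
  (1,4): δ = 6.67°  ✓
  (1,5): δ = 66.41°  ·
  (2,3): δ = 145.66°  ·
  (2,4): δ = 49.08°  ✓
  (2,5): δ = 10.66°  ✓
  (3,4): δ = 83.42°  ·
  (3,5): δ = 23.68°  ✓
  (4,5): δ = 120.26°  ·
antipodal pairs: 6

count = 6; pairs: (0,2), (0,3), (1,4), (2,4), (2,5), (3,5)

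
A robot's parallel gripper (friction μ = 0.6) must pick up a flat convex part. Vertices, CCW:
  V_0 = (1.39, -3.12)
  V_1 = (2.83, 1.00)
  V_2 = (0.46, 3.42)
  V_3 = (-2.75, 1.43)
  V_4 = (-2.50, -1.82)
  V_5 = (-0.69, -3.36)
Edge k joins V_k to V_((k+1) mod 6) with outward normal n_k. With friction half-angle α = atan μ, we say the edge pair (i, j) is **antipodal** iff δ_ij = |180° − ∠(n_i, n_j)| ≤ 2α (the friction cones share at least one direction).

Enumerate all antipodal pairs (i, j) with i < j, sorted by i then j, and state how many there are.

α = atan 0.6 = 30.96°;  2α = 61.93°
n_0 = (+0.9440, -0.3299)
n_1 = (+0.7144, +0.6997)
n_2 = (-0.5269, +0.8499)
n_3 = (-0.9971, -0.0767)
n_4 = (-0.6480, -0.7616)
n_5 = (+0.1146, -0.9934)
  (0,1): δ = 116.33°  ·
  (0,2): δ = 38.94°  ✓
  (0,3): δ = 23.66°  ✓
  (0,4): δ = 68.87°  ·
  (0,5): δ = 115.85°  ·
  (1,2): δ = 102.61°  ·
  (1,3): δ = 40.00°  ✓
  (1,4): δ = 5.21°  ✓
  (1,5): δ = 52.18°  ✓
  (2,3): δ = 117.40°  ·
  (2,4): δ = 72.19°  ·
  (2,5): δ = 25.21°  ✓
  (3,4): δ = 134.79°  ·
  (3,5): δ = 87.82°  ·
  (4,5): δ = 133.03°  ·
antipodal pairs: 6

count = 6; pairs: (0,2), (0,3), (1,3), (1,4), (1,5), (2,5)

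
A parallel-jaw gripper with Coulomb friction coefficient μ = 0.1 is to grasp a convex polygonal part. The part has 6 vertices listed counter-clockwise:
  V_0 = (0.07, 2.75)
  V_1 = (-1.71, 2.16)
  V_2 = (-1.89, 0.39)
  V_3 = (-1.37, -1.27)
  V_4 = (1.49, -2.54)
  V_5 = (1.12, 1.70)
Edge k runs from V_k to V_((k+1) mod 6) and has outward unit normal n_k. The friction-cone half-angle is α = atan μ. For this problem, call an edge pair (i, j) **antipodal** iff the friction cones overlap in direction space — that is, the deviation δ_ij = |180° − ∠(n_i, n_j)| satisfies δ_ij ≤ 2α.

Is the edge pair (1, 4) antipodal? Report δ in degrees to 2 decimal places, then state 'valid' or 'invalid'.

δ = 10.79°, valid

α = atan 0.1 = 5.71°;  2α = 11.42°
edge 1: e_1 = (-0.18, -1.77);  n_1 = (-0.9949, +0.1012)
edge 4: e_4 = (-0.37, +4.24);  n_4 = (+0.9962, +0.0869)
∠(n_1, n_4) = 169.21°
δ = |180° − 169.21°| = 10.79°
10.79° ≤ 2α = 11.42°  →  valid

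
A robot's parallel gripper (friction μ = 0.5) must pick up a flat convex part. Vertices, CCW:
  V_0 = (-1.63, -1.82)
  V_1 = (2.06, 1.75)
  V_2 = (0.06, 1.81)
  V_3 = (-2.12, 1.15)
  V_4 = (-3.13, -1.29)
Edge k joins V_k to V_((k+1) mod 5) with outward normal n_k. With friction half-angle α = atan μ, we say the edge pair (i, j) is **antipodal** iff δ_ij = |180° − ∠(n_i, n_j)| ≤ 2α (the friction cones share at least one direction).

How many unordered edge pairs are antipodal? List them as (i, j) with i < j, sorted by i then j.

α = atan 0.5 = 26.57°;  2α = 53.13°
n_0 = (+0.6953, -0.7187)
n_1 = (+0.0300, +0.9996)
n_2 = (-0.2898, +0.9571)
n_3 = (-0.9240, +0.3825)
n_4 = (-0.3331, -0.9429)
  (0,1): δ = 45.77°  ✓
  (0,2): δ = 27.21°  ✓
  (0,3): δ = 23.46°  ✓
  (0,4): δ = 116.49°  ·
  (1,2): δ = 161.44°  ·
  (1,3): δ = 110.77°  ·
  (1,4): δ = 17.74°  ✓
  (2,3): δ = 129.33°  ·
  (2,4): δ = 36.30°  ✓
  (3,4): δ = 86.97°  ·
antipodal pairs: 5

count = 5; pairs: (0,1), (0,2), (0,3), (1,4), (2,4)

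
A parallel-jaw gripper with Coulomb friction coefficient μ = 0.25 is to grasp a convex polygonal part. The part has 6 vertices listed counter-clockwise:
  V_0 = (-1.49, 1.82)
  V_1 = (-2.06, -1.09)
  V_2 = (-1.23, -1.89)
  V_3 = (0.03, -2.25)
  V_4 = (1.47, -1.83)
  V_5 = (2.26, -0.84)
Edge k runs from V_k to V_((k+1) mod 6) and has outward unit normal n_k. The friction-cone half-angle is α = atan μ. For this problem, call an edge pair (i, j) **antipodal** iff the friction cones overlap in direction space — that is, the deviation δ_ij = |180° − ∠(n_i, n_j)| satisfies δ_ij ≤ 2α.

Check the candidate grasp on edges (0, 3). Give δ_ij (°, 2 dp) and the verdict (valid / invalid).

α = atan 0.25 = 14.04°;  2α = 28.07°
edge 0: e_0 = (-0.57, -2.91);  n_0 = (-0.9814, +0.1922)
edge 3: e_3 = (+1.44, +0.42);  n_3 = (+0.2800, -0.9600)
∠(n_0, n_3) = 117.34°
δ = |180° − 117.34°| = 62.66°
62.66° > 2α = 28.07°  →  invalid

δ = 62.66°, invalid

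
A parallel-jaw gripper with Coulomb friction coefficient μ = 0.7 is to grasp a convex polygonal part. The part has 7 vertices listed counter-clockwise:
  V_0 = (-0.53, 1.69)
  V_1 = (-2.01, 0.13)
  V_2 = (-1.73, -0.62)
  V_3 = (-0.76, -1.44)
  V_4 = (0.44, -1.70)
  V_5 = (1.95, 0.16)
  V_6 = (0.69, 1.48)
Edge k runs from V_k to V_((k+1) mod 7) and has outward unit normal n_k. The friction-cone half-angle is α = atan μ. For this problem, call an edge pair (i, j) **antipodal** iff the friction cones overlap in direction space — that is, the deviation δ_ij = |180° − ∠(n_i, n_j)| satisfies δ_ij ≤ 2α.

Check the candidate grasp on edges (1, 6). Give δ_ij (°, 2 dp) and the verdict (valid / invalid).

δ = 59.76°, valid

α = atan 0.7 = 34.99°;  2α = 69.98°
edge 1: e_1 = (+0.28, -0.75);  n_1 = (-0.9368, -0.3498)
edge 6: e_6 = (-1.22, +0.21);  n_6 = (+0.1696, +0.9855)
∠(n_1, n_6) = 120.24°
δ = |180° − 120.24°| = 59.76°
59.76° ≤ 2α = 69.98°  →  valid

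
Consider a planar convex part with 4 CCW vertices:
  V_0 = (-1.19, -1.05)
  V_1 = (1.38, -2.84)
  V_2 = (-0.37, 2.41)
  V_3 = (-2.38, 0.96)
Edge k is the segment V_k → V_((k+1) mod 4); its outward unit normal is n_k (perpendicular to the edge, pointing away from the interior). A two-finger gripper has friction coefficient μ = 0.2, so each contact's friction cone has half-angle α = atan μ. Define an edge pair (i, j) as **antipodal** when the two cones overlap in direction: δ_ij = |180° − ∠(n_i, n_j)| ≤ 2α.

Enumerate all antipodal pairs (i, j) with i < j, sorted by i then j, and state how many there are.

α = atan 0.2 = 11.31°;  2α = 22.62°
n_0 = (-0.5715, -0.8206)
n_1 = (+0.9487, +0.3162)
n_2 = (-0.5850, +0.8110)
n_3 = (-0.8605, -0.5095)
  (0,1): δ = 36.71°  ·
  (0,2): δ = 70.66°  ·
  (0,3): δ = 155.48°  ·
  (1,2): δ = 72.63°  ·
  (1,3): δ = 12.19°  ✓
  (2,3): δ = 95.18°  ·
antipodal pairs: 1

count = 1; pairs: (1,3)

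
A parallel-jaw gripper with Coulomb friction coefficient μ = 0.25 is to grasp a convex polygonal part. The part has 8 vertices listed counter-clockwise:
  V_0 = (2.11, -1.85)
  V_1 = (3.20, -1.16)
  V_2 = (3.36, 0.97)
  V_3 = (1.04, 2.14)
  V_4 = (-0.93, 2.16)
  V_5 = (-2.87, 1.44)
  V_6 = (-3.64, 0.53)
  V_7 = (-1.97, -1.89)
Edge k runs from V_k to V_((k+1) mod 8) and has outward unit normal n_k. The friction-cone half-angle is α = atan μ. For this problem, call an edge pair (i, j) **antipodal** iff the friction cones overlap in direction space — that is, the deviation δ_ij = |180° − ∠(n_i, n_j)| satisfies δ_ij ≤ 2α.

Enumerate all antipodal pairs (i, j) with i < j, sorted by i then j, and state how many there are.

count = 5; pairs: (0,4), (0,5), (2,7), (3,7), (4,7)

α = atan 0.25 = 14.04°;  2α = 28.07°
n_0 = (+0.5349, -0.8449)
n_1 = (+0.9972, -0.0749)
n_2 = (+0.4503, +0.8929)
n_3 = (+0.0102, +0.9999)
n_4 = (-0.3479, +0.9375)
n_5 = (-0.7634, +0.6459)
n_6 = (-0.8230, -0.5680)
n_7 = (+0.0098, -1.0000)
  (0,1): δ = 126.63°  ·
  (0,2): δ = 59.10°  ·
  (0,3): δ = 32.92°  ·
  (0,4): δ = 11.97°  ✓
  (0,5): δ = 17.43°  ✓
  (0,6): δ = 92.27°  ·
  (0,7): δ = 148.23°  ·
  (1,2): δ = 112.47°  ·
  (1,3): δ = 86.29°  ·
  (1,4): δ = 65.34°  ·
  (1,5): δ = 35.94°  ·
  (1,6): δ = 38.90°  ·
  (1,7): δ = 94.86°  ·
  (2,3): δ = 153.82°  ·
  (2,4): δ = 132.88°  ·
  (2,5): δ = 103.47°  ·
  (2,6): δ = 28.63°  ·
  (2,7): δ = 27.32°  ✓
  (3,4): δ = 159.06°  ·
  (3,5): δ = 129.65°  ·
  (3,6): δ = 54.81°  ·
  (3,7): δ = 1.14°  ✓
  (4,5): δ = 150.60°  ·
  (4,6): δ = 75.75°  ·
  (4,7): δ = 19.80°  ✓
  (5,6): δ = 105.15°  ·
  (5,7): δ = 49.20°  ·
  (6,7): δ = 124.05°  ·
antipodal pairs: 5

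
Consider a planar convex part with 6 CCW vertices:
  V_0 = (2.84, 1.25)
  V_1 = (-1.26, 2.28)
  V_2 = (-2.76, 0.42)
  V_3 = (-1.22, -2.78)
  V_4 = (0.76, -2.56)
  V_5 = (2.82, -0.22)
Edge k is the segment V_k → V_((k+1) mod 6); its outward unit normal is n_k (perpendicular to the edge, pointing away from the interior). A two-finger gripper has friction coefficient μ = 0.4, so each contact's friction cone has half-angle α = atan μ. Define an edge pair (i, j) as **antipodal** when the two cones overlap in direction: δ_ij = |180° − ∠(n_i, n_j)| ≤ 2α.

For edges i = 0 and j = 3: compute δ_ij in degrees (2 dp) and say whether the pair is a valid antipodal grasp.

α = atan 0.4 = 21.80°;  2α = 43.60°
edge 0: e_0 = (-4.10, +1.03);  n_0 = (+0.2436, +0.9699)
edge 3: e_3 = (+1.98, +0.22);  n_3 = (+0.1104, -0.9939)
∠(n_0, n_3) = 159.56°
δ = |180° − 159.56°| = 20.44°
20.44° ≤ 2α = 43.60°  →  valid

δ = 20.44°, valid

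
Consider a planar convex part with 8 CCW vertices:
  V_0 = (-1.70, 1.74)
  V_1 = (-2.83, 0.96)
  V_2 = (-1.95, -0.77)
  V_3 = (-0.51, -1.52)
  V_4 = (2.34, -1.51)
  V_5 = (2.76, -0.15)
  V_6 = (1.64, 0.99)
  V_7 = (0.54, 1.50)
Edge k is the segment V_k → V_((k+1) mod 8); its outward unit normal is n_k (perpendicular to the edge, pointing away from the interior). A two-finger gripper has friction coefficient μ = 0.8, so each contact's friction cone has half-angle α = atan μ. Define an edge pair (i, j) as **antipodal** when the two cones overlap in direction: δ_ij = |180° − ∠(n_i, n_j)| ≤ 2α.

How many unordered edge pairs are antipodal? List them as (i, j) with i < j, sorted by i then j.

count = 13; pairs: (0,2), (0,3), (0,4), (1,4), (1,5), (1,6), (1,7), (2,5), (2,6), (2,7), (3,5), (3,6), (3,7)

α = atan 0.8 = 38.66°;  2α = 77.32°
n_0 = (-0.5681, +0.8230)
n_1 = (-0.8913, -0.4534)
n_2 = (-0.4619, -0.8869)
n_3 = (+0.0035, -1.0000)
n_4 = (+0.9555, -0.2951)
n_5 = (+0.7133, +0.7008)
n_6 = (+0.4206, +0.9072)
n_7 = (+0.1065, +0.9943)
  (0,1): δ = 97.65°  ·
  (0,2): δ = 62.13°  ✓
  (0,3): δ = 34.41°  ✓
  (0,4): δ = 38.22°  ✓
  (0,5): δ = 99.88°  ·
  (0,6): δ = 120.51°  ·
  (0,7): δ = 139.27°  ·
  (1,2): δ = 144.47°  ·
  (1,3): δ = 116.76°  ·
  (1,4): δ = 44.12°  ✓
  (1,5): δ = 17.53°  ✓
  (1,6): δ = 38.16°  ✓
  (1,7): δ = 56.92°  ✓
  (2,3): δ = 152.29°  ·
  (2,4): δ = 79.65°  ·
  (2,5): δ = 18.00°  ✓
  (2,6): δ = 2.64°  ✓
  (2,7): δ = 21.40°  ✓
  (3,4): δ = 107.36°  ·
  (3,5): δ = 45.71°  ✓
  (3,6): δ = 25.08°  ✓
  (3,7): δ = 6.32°  ✓
  (4,5): δ = 118.35°  ·
  (4,6): δ = 97.71°  ·
  (4,7): δ = 78.95°  ·
  (5,6): δ = 159.37°  ·
  (5,7): δ = 140.61°  ·
  (6,7): δ = 161.24°  ·
antipodal pairs: 13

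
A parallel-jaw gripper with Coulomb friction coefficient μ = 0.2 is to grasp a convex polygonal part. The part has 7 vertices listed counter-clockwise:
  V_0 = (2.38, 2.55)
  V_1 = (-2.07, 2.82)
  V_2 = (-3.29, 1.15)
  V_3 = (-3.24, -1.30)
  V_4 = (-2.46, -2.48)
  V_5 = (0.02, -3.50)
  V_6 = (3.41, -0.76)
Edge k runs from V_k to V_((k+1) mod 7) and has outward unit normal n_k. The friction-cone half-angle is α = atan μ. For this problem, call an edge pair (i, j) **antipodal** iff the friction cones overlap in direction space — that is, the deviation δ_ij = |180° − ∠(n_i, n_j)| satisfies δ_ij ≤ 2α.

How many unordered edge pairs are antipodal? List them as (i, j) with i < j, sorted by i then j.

count = 4; pairs: (0,4), (1,5), (2,6), (3,6)

α = atan 0.2 = 11.31°;  2α = 22.62°
n_0 = (+0.0606, +0.9982)
n_1 = (-0.8075, +0.5899)
n_2 = (-0.9998, -0.0204)
n_3 = (-0.8342, -0.5514)
n_4 = (-0.3804, -0.9248)
n_5 = (+0.6286, -0.7777)
n_6 = (+0.9548, +0.2971)
  (0,1): δ = 122.68°  ·
  (0,2): δ = 85.36°  ·
  (0,3): δ = 53.06°  ·
  (0,4): δ = 18.88°  ✓
  (0,5): δ = 42.42°  ·
  (0,6): δ = 110.76°  ·
  (1,2): δ = 142.68°  ·
  (1,3): δ = 110.39°  ·
  (1,4): δ = 76.21°  ·
  (1,5): δ = 14.90°  ✓
  (1,6): δ = 53.43°  ·
  (2,3): δ = 147.70°  ·
  (2,4): δ = 113.53°  ·
  (2,5): δ = 52.22°  ·
  (2,6): δ = 16.12°  ✓
  (3,4): δ = 145.82°  ·
  (3,5): δ = 84.52°  ·
  (3,6): δ = 16.18°  ✓
  (4,5): δ = 118.70°  ·
  (4,6): δ = 50.36°  ·
  (5,6): δ = 111.66°  ·
antipodal pairs: 4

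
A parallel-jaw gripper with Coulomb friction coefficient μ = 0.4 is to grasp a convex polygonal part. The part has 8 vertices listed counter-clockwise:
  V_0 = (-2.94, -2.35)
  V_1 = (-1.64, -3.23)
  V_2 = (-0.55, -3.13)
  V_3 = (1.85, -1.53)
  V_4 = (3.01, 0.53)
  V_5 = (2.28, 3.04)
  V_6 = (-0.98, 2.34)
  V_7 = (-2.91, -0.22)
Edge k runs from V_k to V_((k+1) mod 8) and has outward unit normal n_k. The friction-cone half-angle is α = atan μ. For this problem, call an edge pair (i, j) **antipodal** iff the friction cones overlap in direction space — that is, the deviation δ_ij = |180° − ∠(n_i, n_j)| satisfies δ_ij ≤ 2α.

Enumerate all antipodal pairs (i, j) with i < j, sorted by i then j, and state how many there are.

α = atan 0.4 = 21.80°;  2α = 43.60°
n_0 = (-0.5606, -0.8281)
n_1 = (+0.0914, -0.9958)
n_2 = (+0.5547, -0.8321)
n_3 = (+0.8713, -0.4907)
n_4 = (+0.9602, +0.2793)
n_5 = (-0.2099, +0.9777)
n_6 = (-0.7985, +0.6020)
n_7 = (-0.9999, +0.0141)
  (0,1): δ = 140.66°  ·
  (0,2): δ = 112.21°  ·
  (0,3): δ = 85.29°  ·
  (0,4): δ = 39.69°  ✓
  (0,5): δ = 46.21°  ·
  (0,6): δ = 87.08°  ·
  (0,7): δ = 123.29°  ·
  (1,2): δ = 151.55°  ·
  (1,3): δ = 124.63°  ·
  (1,4): δ = 79.03°  ·
  (1,5): δ = 6.88°  ✓
  (1,6): δ = 47.75°  ·
  (1,7): δ = 83.95°  ·
  (2,3): δ = 153.07°  ·
  (2,4): δ = 107.47°  ·
  (2,5): δ = 21.57°  ✓
  (2,6): δ = 19.30°  ✓
  (2,7): δ = 55.50°  ·
  (3,4): δ = 134.40°  ·
  (3,5): δ = 48.50°  ·
  (3,6): δ = 7.63°  ✓
  (3,7): δ = 28.58°  ✓
  (4,5): δ = 94.10°  ·
  (4,6): δ = 53.23°  ·
  (4,7): δ = 17.02°  ✓
  (5,6): δ = 139.13°  ·
  (5,7): δ = 102.93°  ·
  (6,7): δ = 143.79°  ·
antipodal pairs: 7

count = 7; pairs: (0,4), (1,5), (2,5), (2,6), (3,6), (3,7), (4,7)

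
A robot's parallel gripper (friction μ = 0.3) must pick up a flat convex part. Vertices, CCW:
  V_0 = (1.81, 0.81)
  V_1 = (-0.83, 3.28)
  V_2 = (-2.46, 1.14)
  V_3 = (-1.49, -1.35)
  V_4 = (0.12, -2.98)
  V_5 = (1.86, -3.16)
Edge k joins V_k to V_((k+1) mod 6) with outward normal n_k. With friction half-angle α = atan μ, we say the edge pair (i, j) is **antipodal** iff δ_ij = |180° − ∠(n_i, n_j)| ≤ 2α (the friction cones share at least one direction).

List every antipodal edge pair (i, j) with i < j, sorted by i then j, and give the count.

count = 3; pairs: (0,2), (0,3), (2,5)

α = atan 0.3 = 16.70°;  2α = 33.40°
n_0 = (+0.6832, +0.7302)
n_1 = (-0.7955, +0.6059)
n_2 = (-0.9318, -0.3630)
n_3 = (-0.7115, -0.7027)
n_4 = (-0.1029, -0.9947)
n_5 = (+0.9999, +0.0126)
  (0,1): δ = 84.20°  ·
  (0,2): δ = 25.62°  ✓
  (0,3): δ = 2.26°  ✓
  (0,4): δ = 37.19°  ·
  (0,5): δ = 133.82°  ·
  (1,2): δ = 121.42°  ·
  (1,3): δ = 98.06°  ·
  (1,4): δ = 58.61°  ·
  (1,5): δ = 38.02°  ·
  (2,3): δ = 156.64°  ·
  (2,4): δ = 117.19°  ·
  (2,5): δ = 20.56°  ✓
  (3,4): δ = 140.55°  ·
  (3,5): δ = 43.92°  ·
  (4,5): δ = 83.37°  ·
antipodal pairs: 3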